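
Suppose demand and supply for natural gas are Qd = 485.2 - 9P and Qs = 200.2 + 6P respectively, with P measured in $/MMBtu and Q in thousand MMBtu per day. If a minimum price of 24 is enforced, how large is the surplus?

Surplus = 75

Evaluating both curves at the floor price 24 gives Qd = 269.2, Qs = 344.2.
Surplus = Qs - Qd = 344.2 - 269.2 = 75.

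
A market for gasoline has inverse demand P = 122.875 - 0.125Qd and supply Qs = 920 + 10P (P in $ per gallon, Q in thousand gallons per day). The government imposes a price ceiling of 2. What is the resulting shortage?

Solving each curve for Q: Qd = 983 - 8P.
Evaluating both curves at the ceiling price 2 gives Qd = 967, Qs = 940.
Shortage = Qd - Qs = 967 - 940 = 27.

Shortage = 27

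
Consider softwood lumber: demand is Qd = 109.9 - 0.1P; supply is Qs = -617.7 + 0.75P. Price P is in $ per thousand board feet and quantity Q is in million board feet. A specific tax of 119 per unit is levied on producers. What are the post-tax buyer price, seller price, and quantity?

With a tax of 119 on producers, they supply based on the net price P_s = P_b - 119, so Qs = -706.95 + 0.75P_b.
Equate demand and the shifted supply: 109.9 - 0.1P_b = -706.95 + 0.75P_b, giving 0.85P_b = 816.85, so P_b = 961.
Then P_s = 961 - 119 = 842 and Q = 109.9 - 0.1(961) = 13.8.

P_b = 961, P_s = 842, Q = 13.8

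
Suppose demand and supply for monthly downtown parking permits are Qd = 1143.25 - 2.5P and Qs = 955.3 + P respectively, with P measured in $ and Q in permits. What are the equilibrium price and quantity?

At equilibrium Qd = Qs, so 1143.25 - 2.5P = 955.3 + P; collecting terms, 187.95 = 3.5P and P* = 53.7.
Then Q* = 1143.25 - 2.5(53.7) = 1009.

P* = 53.7, Q* = 1009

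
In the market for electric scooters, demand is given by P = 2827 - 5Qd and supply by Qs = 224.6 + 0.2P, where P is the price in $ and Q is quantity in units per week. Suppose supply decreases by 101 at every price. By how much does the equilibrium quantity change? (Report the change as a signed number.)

ΔQ = -50.5

Rewriting in direct form: Qd = 565.4 - 0.2P.
At equilibrium Qd = Qs, so 565.4 - 0.2P = 224.6 + 0.2P; collecting terms, 340.8 = 0.4P and P* = 852.
Substitute back: Q* = 565.4 - 0.2(852) = 395.
After the shift, supply is Qs = 123.6 + 0.2P.
The new intersection has 441.8 = 0.4P, i.e. P = 1104.5, Q = 344.5.
ΔQ = 344.5 - 395 = -50.5.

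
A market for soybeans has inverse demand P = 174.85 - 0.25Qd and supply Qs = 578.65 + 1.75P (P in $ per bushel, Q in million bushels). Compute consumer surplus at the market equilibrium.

Consumer surplus = 47339.645

Inverting to quantity form: Qd = 699.4 - 4P.
Equating demand and supply, 699.4 - 4P = 578.65 + 1.75P gives 5.75P = 120.75, so P* = 21.
From the demand curve, Q* = 699.4 - 4(21) = 615.4.
Demand choke price (Qd = 0): P = 699.4/4 = 174.85. Consumer surplus = ½ × (174.85 - 21) × 615.4 = 47339.645.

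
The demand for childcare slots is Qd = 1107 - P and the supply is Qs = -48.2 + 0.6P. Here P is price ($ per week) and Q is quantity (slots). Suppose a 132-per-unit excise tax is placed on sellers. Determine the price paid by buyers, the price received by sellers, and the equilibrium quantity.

P_b = 771.5, P_s = 639.5, Q = 335.5

The tax drives a wedge P_b - P_s = 132. Substituting P_s = P_b - 132 into supply: Qs = -127.4 + 0.6P_b.
Set Qd = Qs: 1107 - P_b = -127.4 + 0.6P_b, so 1234.4 = 1.6P_b and P_b = 771.5.
Then P_s = 771.5 - 132 = 639.5 and Q = 1107 - 771.5 = 335.5.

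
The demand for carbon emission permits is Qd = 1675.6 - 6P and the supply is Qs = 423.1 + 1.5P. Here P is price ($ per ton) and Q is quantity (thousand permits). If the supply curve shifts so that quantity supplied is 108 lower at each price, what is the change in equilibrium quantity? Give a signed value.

At equilibrium Qd = Qs, so 1675.6 - 6P = 423.1 + 1.5P; collecting terms, 1252.5 = 7.5P and P* = 167.
From the demand curve, Q* = 1675.6 - 6(167) = 673.6.
After the shift, supply is Qs = 315.1 + 1.5P.
New equilibrium: 1360.5 = 7.5P, so P = 181.4 and Q = 587.2.
ΔQ = 587.2 - 673.6 = -86.4.

ΔQ = -86.4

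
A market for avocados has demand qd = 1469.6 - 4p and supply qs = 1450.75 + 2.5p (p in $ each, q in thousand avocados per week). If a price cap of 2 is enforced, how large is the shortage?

With p fixed at 2, quantity demanded is 1461.6 and quantity supplied is 1455.75.
Shortage = qd - qs = 1461.6 - 1455.75 = 5.85.

Shortage = 5.85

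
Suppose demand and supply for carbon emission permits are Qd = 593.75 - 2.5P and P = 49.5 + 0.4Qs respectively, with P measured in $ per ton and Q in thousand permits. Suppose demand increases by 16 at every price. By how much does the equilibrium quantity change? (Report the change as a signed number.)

ΔQ = 8

Rewriting in direct form: Qs = -123.75 + 2.5P.
Set Qd = Qs: 593.75 - 2.5P = -123.75 + 2.5P, so 717.5 = 5P and P* = 143.5.
Substitute back: Q* = 593.75 - 2.5(143.5) = 235.
After the shift, demand is Qd = 609.75 - 2.5P.
Re-solving, 5P = 733.5 gives P = 146.7 and Q = 243.
ΔQ = 243 - 235 = 8.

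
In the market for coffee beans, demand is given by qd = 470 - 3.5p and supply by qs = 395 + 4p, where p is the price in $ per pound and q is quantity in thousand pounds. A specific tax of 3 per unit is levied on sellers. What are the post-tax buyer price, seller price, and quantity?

p_b = 11.6, p_s = 8.6, q = 429.4

The tax drives a wedge p_b - p_s = 3. Substituting p_s = p_b - 3 into supply: qs = 383 + 4p_b.
Equate demand and the shifted supply: 470 - 3.5p_b = 383 + 4p_b, giving 7.5p_b = 87, so p_b = 11.6.
So p_s = 8.6 and the quantity traded is q = 470 - 3.5(11.6) = 429.4.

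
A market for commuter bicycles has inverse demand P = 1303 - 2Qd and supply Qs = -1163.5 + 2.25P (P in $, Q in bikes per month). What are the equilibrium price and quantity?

P* = 660, Q* = 321.5

Rewriting in direct form: Qd = 651.5 - 0.5P.
The market clears where 651.5 - 0.5P = -1163.5 + 2.25P. Rearranging, 2.75P = 1815, hence P* = 660.
Then Q* = 651.5 - 0.5(660) = 321.5.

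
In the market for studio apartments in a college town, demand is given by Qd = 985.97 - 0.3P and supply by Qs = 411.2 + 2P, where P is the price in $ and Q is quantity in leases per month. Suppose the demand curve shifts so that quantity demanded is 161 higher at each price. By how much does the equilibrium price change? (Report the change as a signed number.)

ΔP = 70

At equilibrium Qd = Qs, so 985.97 - 0.3P = 411.2 + 2P; collecting terms, 574.77 = 2.3P and P* = 249.9.
Substitute back: Q* = 985.97 - 0.3(249.9) = 911.
After the shift, demand is Qd = 1146.97 - 0.3P.
Re-solving, 2.3P = 735.77 gives P = 319.9 and Q = 1051.
ΔP = 319.9 - 249.9 = 70.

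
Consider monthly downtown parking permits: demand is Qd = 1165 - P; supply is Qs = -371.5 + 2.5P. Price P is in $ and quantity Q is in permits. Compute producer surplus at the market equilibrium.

Equating demand and supply, 1165 - P = -371.5 + 2.5P gives 3.5P = 1536.5, so P* = 439.
Then Q* = 1165 - 439 = 726.
Supply choke price (Qs = 0): P = 148.6. Producer surplus = ½ × (439 - 148.6) × 726 = 105415.2.

Producer surplus = 105415.2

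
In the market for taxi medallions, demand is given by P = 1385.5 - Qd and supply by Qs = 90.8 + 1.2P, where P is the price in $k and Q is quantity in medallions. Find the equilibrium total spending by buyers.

Inverting to quantity form: Qd = 1385.5 - P.
Equating demand and supply, 1385.5 - P = 90.8 + 1.2P gives 2.2P = 1294.7, so P* = 588.5.
Then Q* = 1385.5 - 588.5 = 797.
Total spending by buyers = P* × Q* = 588.5 × 797 = 469034.5.

Total spending by buyers = 469034.5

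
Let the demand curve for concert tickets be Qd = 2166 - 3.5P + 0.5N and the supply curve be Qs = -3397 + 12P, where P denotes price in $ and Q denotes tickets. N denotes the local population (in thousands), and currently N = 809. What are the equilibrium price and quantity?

P* = 385, Q* = 1223

With N = 809, demand is Qd = 2570.5 - 3.5P.
Equating demand and supply, 2570.5 - 3.5P = -3397 + 12P gives 15.5P = 5967.5, so P* = 385.
From the demand curve, Q* = 2570.5 - 3.5(385) = 1223.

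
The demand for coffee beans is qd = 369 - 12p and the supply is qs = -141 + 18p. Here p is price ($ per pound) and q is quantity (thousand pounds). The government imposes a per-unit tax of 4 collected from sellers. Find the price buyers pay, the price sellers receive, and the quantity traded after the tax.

Sellers keep p_s = p_b - 4 per unit, so supply in terms of the buyer price is qs = -213 + 18p_b.
Equate demand and the shifted supply: 369 - 12p_b = -213 + 18p_b, giving 30p_b = 582, so p_b = 19.4.
So p_s = 15.4 and the quantity traded is q = 369 - 12(19.4) = 136.2.

p_b = 19.4, p_s = 15.4, q = 136.2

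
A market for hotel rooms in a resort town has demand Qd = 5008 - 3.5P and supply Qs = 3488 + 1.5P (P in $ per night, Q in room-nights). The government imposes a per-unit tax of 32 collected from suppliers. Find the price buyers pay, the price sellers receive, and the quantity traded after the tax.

P_b = 313.6, P_s = 281.6, Q = 3910.4

Suppliers keep P_s = P_b - 32 per unit, so supply in terms of the buyer price is Qs = 3440 + 1.5P_b.
Market clearing requires 5008 - 3.5P_b = 3440 + 1.5P_b; hence 1568 = 5P_b and P_b = 313.6.
Then P_s = 313.6 - 32 = 281.6 and Q = 5008 - 3.5(313.6) = 3910.4.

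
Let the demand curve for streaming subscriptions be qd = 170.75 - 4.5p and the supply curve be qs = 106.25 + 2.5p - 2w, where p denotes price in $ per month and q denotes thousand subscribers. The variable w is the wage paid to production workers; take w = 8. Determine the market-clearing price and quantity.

With w = 8, supply is qs = 90.25 + 2.5p.
At equilibrium qd = qs, so 170.75 - 4.5p = 90.25 + 2.5p; collecting terms, 80.5 = 7p and p* = 11.5.
Then q* = 170.75 - 4.5(11.5) = 119.

p* = 11.5, q* = 119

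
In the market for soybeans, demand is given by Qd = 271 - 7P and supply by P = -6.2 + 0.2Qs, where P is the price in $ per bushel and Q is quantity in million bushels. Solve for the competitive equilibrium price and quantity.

P* = 20, Q* = 131

In direct form, Qs = 31 + 5P.
Set Qd = Qs: 271 - 7P = 31 + 5P, so 240 = 12P and P* = 20.
From the demand curve, Q* = 271 - 7(20) = 131.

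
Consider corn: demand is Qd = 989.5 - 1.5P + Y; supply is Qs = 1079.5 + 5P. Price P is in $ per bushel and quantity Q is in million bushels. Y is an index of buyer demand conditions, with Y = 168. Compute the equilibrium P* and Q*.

P* = 12, Q* = 1139.5

With Y = 168, demand is Qd = 1157.5 - 1.5P.
At equilibrium Qd = Qs, so 1157.5 - 1.5P = 1079.5 + 5P; collecting terms, 78 = 6.5P and P* = 12.
From the demand curve, Q* = 1157.5 - 1.5(12) = 1139.5.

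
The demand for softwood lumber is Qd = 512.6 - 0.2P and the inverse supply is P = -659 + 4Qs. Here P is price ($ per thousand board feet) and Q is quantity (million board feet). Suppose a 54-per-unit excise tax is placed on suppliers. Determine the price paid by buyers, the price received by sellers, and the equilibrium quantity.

Inverting to quantity form: Qs = 164.75 + 0.25P.
Suppliers keep P_s = P_b - 54 per unit, so supply in terms of the buyer price is Qs = 151.25 + 0.25P_b.
Market clearing requires 512.6 - 0.2P_b = 151.25 + 0.25P_b; hence 361.35 = 0.45P_b and P_b = 803.
Then P_s = 803 - 54 = 749 and Q = 512.6 - 0.2(803) = 352.

P_b = 803, P_s = 749, Q = 352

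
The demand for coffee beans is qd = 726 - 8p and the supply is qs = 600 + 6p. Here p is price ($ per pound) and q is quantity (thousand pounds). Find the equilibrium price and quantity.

p* = 9, q* = 654

The market clears where 726 - 8p = 600 + 6p. Rearranging, 14p = 126, hence p* = 9.
From the demand curve, q* = 726 - 8(9) = 654.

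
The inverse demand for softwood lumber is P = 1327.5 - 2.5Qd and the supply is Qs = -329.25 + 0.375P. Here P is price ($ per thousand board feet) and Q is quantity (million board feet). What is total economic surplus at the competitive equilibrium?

Total surplus = 19553.25

Solving each curve for Q: Qd = 531 - 0.4P.
Equating demand and supply, 531 - 0.4P = -329.25 + 0.375P gives 0.775P = 860.25, so P* = 1110.
Then Q* = 531 - 0.4(1110) = 87.
Demand choke price = 1327.5; supply choke price = 878. CS = ½(1327.5 - 1110)(87) = 9461.25; PS = ½(1110 - 878)(87) = 10092. Total surplus = 19553.25.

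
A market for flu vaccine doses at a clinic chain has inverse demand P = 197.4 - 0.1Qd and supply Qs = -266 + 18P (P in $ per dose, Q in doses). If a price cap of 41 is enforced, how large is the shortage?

Solving each curve for Q: Qd = 1974 - 10P.
With P fixed at 41, quantity demanded is 1564 and quantity supplied is 472.
Shortage = Qd - Qs = 1564 - 472 = 1092.

Shortage = 1092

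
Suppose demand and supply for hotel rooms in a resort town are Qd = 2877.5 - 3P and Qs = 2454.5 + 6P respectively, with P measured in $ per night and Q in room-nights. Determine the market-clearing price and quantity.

P* = 47, Q* = 2736.5

At equilibrium Qd = Qs, so 2877.5 - 3P = 2454.5 + 6P; collecting terms, 423 = 9P and P* = 47.
Plugging P* into demand: Q* = 2877.5 - 3(47) = 2736.5.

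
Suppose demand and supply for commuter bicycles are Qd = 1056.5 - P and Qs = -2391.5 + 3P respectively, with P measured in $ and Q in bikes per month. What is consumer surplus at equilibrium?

Consumer surplus = 18915.125

Set Qd = Qs: 1056.5 - P = -2391.5 + 3P, so 3448 = 4P and P* = 862.
From the demand curve, Q* = 1056.5 - 862 = 194.5.
Demand choke price (Qd = 0): P = 1056.5. Consumer surplus = ½ × (1056.5 - 862) × 194.5 = 18915.125.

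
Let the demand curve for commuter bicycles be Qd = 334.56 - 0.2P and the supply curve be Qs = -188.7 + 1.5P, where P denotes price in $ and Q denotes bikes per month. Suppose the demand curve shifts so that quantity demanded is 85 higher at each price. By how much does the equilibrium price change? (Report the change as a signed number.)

Equating demand and supply, 334.56 - 0.2P = -188.7 + 1.5P gives 1.7P = 523.26, so P* = 307.8.
Plugging P* into demand: Q* = 334.56 - 0.2(307.8) = 273.
After the shift, demand is Qd = 419.56 - 0.2P.
The new intersection has 608.26 = 1.7P, i.e. P = 357.8, Q = 348.
ΔP = 357.8 - 307.8 = 50.

ΔP = 50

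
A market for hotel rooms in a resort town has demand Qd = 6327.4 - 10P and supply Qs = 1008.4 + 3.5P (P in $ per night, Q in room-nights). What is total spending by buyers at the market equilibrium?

Set Qd = Qs: 6327.4 - 10P = 1008.4 + 3.5P, so 5319 = 13.5P and P* = 394.
Then Q* = 6327.4 - 10(394) = 2387.4.
Total spending by buyers = P* × Q* = 394 × 2387.4 = 940635.6.

Total spending by buyers = 940635.6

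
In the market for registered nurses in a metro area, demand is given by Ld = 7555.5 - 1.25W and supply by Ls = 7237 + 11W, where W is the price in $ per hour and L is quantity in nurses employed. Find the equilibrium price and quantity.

W* = 26, L* = 7523

Set Ld = Ls: 7555.5 - 1.25W = 7237 + 11W, so 318.5 = 12.25W and W* = 26.
From the demand curve, L* = 7555.5 - 1.25(26) = 7523.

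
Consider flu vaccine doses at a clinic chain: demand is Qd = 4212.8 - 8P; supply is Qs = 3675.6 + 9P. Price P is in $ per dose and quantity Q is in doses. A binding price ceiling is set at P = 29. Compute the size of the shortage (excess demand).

With P fixed at 29, quantity demanded is 3980.8 and quantity supplied is 3936.6.
Shortage = Qd - Qs = 3980.8 - 3936.6 = 44.2.

Shortage = 44.2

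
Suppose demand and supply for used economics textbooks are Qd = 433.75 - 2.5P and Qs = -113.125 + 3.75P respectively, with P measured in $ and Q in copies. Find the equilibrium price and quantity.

Equating demand and supply, 433.75 - 2.5P = -113.125 + 3.75P gives 6.25P = 546.875, so P* = 87.5.
Substitute back: Q* = 433.75 - 2.5(87.5) = 215.

P* = 87.5, Q* = 215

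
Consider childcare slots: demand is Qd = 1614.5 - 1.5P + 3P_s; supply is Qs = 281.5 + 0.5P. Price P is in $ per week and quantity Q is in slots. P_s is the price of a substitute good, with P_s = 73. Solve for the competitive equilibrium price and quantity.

With P_s = 73, demand is Qd = 1833.5 - 1.5P.
Set Qd = Qs: 1833.5 - 1.5P = 281.5 + 0.5P, so 1552 = 2P and P* = 776.
Plugging P* into demand: Q* = 1833.5 - 1.5(776) = 669.5.

P* = 776, Q* = 669.5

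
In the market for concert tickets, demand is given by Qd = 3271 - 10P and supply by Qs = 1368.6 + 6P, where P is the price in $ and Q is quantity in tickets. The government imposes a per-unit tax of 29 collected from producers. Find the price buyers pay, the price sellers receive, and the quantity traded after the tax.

P_b = 129.775, P_s = 100.775, Q = 1973.25

The tax drives a wedge P_b - P_s = 29. Substituting P_s = P_b - 29 into supply: Qs = 1194.6 + 6P_b.
Equate demand and the shifted supply: 3271 - 10P_b = 1194.6 + 6P_b, giving 16P_b = 2076.4, so P_b = 129.775.
So P_s = 100.775 and the quantity traded is Q = 3271 - 10(129.775) = 1973.25.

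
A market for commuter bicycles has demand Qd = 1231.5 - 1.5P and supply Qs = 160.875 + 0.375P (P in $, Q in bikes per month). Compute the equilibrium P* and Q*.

The market clears where 1231.5 - 1.5P = 160.875 + 0.375P. Rearranging, 1.875P = 1070.625, hence P* = 571.
Plugging P* into demand: Q* = 1231.5 - 1.5(571) = 375.

P* = 571, Q* = 375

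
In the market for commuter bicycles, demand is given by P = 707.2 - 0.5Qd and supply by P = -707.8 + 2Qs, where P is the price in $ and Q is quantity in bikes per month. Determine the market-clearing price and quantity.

Solving each curve for Q: Qd = 1414.4 - 2P and Qs = 353.9 + 0.5P.
The market clears where 1414.4 - 2P = 353.9 + 0.5P. Rearranging, 2.5P = 1060.5, hence P* = 424.2.
Plugging P* into demand: Q* = 1414.4 - 2(424.2) = 566.

P* = 424.2, Q* = 566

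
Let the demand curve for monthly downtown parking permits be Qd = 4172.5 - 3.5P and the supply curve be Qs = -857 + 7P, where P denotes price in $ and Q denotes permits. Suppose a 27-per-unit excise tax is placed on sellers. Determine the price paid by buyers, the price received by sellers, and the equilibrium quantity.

P_b = 497, P_s = 470, Q = 2433

The tax drives a wedge P_b - P_s = 27. Substituting P_s = P_b - 27 into supply: Qs = -1046 + 7P_b.
Set Qd = Qs: 4172.5 - 3.5P_b = -1046 + 7P_b, so 5218.5 = 10.5P_b and P_b = 497.
So P_s = 470 and the quantity traded is Q = 4172.5 - 3.5(497) = 2433.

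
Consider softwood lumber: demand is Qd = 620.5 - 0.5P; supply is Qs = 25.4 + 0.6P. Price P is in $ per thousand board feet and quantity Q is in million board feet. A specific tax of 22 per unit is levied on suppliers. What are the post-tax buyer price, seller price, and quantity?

The tax drives a wedge P_b - P_s = 22. Substituting P_s = P_b - 22 into supply: Qs = 12.2 + 0.6P_b.
Equate demand and the shifted supply: 620.5 - 0.5P_b = 12.2 + 0.6P_b, giving 1.1P_b = 608.3, so P_b = 553.
So P_s = 531 and the quantity traded is Q = 620.5 - 0.5(553) = 344.

P_b = 553, P_s = 531, Q = 344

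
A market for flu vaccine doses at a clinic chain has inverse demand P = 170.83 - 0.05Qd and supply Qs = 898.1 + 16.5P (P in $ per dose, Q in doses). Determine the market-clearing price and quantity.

P* = 69, Q* = 2036.6

In direct form, Qd = 3416.6 - 20P.
The market clears where 3416.6 - 20P = 898.1 + 16.5P. Rearranging, 36.5P = 2518.5, hence P* = 69.
Then Q* = 3416.6 - 20(69) = 2036.6.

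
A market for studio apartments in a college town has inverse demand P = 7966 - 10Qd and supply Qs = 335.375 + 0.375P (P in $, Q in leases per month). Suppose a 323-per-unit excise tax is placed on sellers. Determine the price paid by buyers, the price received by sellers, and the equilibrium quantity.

In direct form, Qd = 796.6 - 0.1P.
The tax drives a wedge P_b - P_s = 323. Substituting P_s = P_b - 323 into supply: Qs = 214.25 + 0.375P_b.
Market clearing requires 796.6 - 0.1P_b = 214.25 + 0.375P_b; hence 582.35 = 0.475P_b and P_b = 1226.
So P_s = 903 and the quantity traded is Q = 796.6 - 0.1(1226) = 674.

P_b = 1226, P_s = 903, Q = 674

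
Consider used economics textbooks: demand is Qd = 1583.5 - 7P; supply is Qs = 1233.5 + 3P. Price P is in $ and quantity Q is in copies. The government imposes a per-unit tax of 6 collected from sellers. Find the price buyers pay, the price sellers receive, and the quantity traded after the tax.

Sellers keep P_s = P_b - 6 per unit, so supply in terms of the buyer price is Qs = 1215.5 + 3P_b.
Set Qd = Qs: 1583.5 - 7P_b = 1215.5 + 3P_b, so 368 = 10P_b and P_b = 36.8.
Then P_s = 36.8 - 6 = 30.8 and Q = 1583.5 - 7(36.8) = 1325.9.

P_b = 36.8, P_s = 30.8, Q = 1325.9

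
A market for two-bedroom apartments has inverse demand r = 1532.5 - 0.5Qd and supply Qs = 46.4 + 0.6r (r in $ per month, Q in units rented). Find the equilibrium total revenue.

Total revenue = 862623

Solving each curve for Q: Qd = 3065 - 2r.
Set Qd = Qs: 3065 - 2r = 46.4 + 0.6r, so 3018.6 = 2.6r and r* = 1161.
Then Q* = 3065 - 2(1161) = 743.
Total revenue = r* × Q* = 1161 × 743 = 862623.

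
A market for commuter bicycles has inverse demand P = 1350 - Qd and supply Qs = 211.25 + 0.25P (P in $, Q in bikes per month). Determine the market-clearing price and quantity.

P* = 911, Q* = 439

Rewriting in direct form: Qd = 1350 - P.
Equating demand and supply, 1350 - P = 211.25 + 0.25P gives 1.25P = 1138.75, so P* = 911.
From the demand curve, Q* = 1350 - 911 = 439.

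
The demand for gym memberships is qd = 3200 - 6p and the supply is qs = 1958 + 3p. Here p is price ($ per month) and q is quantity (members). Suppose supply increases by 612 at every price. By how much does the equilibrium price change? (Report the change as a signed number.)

Δp = -68

Set qd = qs: 3200 - 6p = 1958 + 3p, so 1242 = 9p and p* = 138.
From the demand curve, q* = 3200 - 6(138) = 2372.
After the shift, supply is qs = 2570 + 3p.
The new intersection has 630 = 9p, i.e. p = 70, q = 2780.
Δp = 70 - 138 = -68.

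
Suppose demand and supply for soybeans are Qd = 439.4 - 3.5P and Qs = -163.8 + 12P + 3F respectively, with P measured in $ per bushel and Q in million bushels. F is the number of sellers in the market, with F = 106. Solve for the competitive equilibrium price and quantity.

P* = 18.4, Q* = 375

With F = 106, supply is Qs = 154.2 + 12P.
The market clears where 439.4 - 3.5P = 154.2 + 12P. Rearranging, 15.5P = 285.2, hence P* = 18.4.
Substitute back: Q* = 439.4 - 3.5(18.4) = 375.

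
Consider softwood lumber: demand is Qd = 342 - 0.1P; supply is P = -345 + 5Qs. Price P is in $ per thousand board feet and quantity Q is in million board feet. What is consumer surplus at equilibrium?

Consumer surplus = 315005

Inverting to quantity form: Qs = 69 + 0.2P.
At equilibrium Qd = Qs, so 342 - 0.1P = 69 + 0.2P; collecting terms, 273 = 0.3P and P* = 910.
Then Q* = 342 - 0.1(910) = 251.
Demand choke price (Qd = 0): P = 342/0.1 = 3420. Consumer surplus = ½ × (3420 - 910) × 251 = 315005.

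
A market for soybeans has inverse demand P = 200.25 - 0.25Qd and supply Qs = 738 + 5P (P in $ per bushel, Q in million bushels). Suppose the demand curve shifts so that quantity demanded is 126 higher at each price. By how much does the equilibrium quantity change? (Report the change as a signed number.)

Rewriting in direct form: Qd = 801 - 4P.
Equating demand and supply, 801 - 4P = 738 + 5P gives 9P = 63, so P* = 7.
Plugging P* into demand: Q* = 801 - 4(7) = 773.
After the shift, demand is Qd = 927 - 4P.
Re-solving, 9P = 189 gives P = 21 and Q = 843.
ΔQ = 843 - 773 = 70.

ΔQ = 70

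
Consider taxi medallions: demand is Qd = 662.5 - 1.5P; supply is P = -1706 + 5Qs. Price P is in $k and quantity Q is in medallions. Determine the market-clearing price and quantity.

P* = 189, Q* = 379

Solving each curve for Q: Qs = 341.2 + 0.2P.
Equating demand and supply, 662.5 - 1.5P = 341.2 + 0.2P gives 1.7P = 321.3, so P* = 189.
From the demand curve, Q* = 662.5 - 1.5(189) = 379.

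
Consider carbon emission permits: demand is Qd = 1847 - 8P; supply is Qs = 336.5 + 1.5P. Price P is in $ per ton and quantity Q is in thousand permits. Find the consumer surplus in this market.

Consumer surplus = 20664.0625

Equating demand and supply, 1847 - 8P = 336.5 + 1.5P gives 9.5P = 1510.5, so P* = 159.
Then Q* = 1847 - 8(159) = 575.
Demand choke price (Qd = 0): P = 1847/8 = 230.875. Consumer surplus = ½ × (230.875 - 159) × 575 = 20664.0625.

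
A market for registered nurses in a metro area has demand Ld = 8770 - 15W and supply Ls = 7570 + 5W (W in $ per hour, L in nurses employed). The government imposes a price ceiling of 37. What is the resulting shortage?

Shortage = 460

With W fixed at 37, quantity demanded is 8215 and quantity supplied is 7755.
Shortage = Ld - Ls = 8215 - 7755 = 460.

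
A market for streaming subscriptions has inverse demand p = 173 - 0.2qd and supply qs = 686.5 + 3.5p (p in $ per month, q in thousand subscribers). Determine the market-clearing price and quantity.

p* = 21, q* = 760

Rewriting in direct form: qd = 865 - 5p.
Equating demand and supply, 865 - 5p = 686.5 + 3.5p gives 8.5p = 178.5, so p* = 21.
Then q* = 865 - 5(21) = 760.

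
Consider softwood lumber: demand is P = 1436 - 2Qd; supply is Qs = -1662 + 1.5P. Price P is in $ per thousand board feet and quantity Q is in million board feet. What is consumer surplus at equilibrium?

Consumer surplus = 15129

Rewriting in direct form: Qd = 718 - 0.5P.
At equilibrium Qd = Qs, so 718 - 0.5P = -1662 + 1.5P; collecting terms, 2380 = 2P and P* = 1190.
Plugging P* into demand: Q* = 718 - 0.5(1190) = 123.
Demand choke price (Qd = 0): P = 718/0.5 = 1436. Consumer surplus = ½ × (1436 - 1190) × 123 = 15129.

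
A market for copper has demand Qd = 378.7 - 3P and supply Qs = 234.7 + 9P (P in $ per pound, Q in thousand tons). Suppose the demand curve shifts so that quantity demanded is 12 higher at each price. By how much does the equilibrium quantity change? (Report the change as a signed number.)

ΔQ = 9

Set Qd = Qs: 378.7 - 3P = 234.7 + 9P, so 144 = 12P and P* = 12.
Then Q* = 378.7 - 3(12) = 342.7.
After the shift, demand is Qd = 390.7 - 3P.
Re-solving, 12P = 156 gives P = 13 and Q = 351.7.
ΔQ = 351.7 - 342.7 = 9.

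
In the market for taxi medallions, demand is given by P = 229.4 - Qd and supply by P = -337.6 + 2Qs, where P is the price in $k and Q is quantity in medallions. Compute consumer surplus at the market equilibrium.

Consumer surplus = 17860.5

Inverting to quantity form: Qd = 229.4 - P and Qs = 168.8 + 0.5P.
Equating demand and supply, 229.4 - P = 168.8 + 0.5P gives 1.5P = 60.6, so P* = 40.4.
Substitute back: Q* = 229.4 - 40.4 = 189.
Demand choke price (Qd = 0): P = 229.4. Consumer surplus = ½ × (229.4 - 40.4) × 189 = 17860.5.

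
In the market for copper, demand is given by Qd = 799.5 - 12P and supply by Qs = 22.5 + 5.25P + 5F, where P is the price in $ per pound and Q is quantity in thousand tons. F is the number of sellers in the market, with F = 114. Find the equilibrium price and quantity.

With F = 114, supply is Qs = 592.5 + 5.25P.
Set Qd = Qs: 799.5 - 12P = 592.5 + 5.25P, so 207 = 17.25P and P* = 12.
Plugging P* into demand: Q* = 799.5 - 12(12) = 655.5.

P* = 12, Q* = 655.5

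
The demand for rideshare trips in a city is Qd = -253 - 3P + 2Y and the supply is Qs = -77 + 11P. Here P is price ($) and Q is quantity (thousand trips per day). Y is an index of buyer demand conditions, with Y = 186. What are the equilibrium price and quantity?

P* = 14, Q* = 77

With Y = 186, demand is Qd = 119 - 3P.
Equating demand and supply, 119 - 3P = -77 + 11P gives 14P = 196, so P* = 14.
Then Q* = 119 - 3(14) = 77.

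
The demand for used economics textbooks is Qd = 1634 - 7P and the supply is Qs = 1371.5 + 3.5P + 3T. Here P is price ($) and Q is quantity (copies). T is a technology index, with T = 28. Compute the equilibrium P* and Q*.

With T = 28, supply is Qs = 1455.5 + 3.5P.
The market clears where 1634 - 7P = 1455.5 + 3.5P. Rearranging, 10.5P = 178.5, hence P* = 17.
Plugging P* into demand: Q* = 1634 - 7(17) = 1515.

P* = 17, Q* = 1515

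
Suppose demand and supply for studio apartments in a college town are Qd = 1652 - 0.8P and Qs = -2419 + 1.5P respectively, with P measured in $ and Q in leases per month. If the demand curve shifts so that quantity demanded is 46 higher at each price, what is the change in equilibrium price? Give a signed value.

The market clears where 1652 - 0.8P = -2419 + 1.5P. Rearranging, 2.3P = 4071, hence P* = 1770.
From the demand curve, Q* = 1652 - 0.8(1770) = 236.
After the shift, demand is Qd = 1698 - 0.8P.
New equilibrium: 4117 = 2.3P, so P = 1790 and Q = 266.
ΔP = 1790 - 1770 = 20.

ΔP = 20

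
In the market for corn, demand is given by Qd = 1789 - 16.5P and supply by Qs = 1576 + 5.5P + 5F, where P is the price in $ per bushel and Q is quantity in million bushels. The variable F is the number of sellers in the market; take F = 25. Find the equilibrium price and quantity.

With F = 25, supply is Qs = 1701 + 5.5P.
Set Qd = Qs: 1789 - 16.5P = 1701 + 5.5P, so 88 = 22P and P* = 4.
Plugging P* into demand: Q* = 1789 - 16.5(4) = 1723.

P* = 4, Q* = 1723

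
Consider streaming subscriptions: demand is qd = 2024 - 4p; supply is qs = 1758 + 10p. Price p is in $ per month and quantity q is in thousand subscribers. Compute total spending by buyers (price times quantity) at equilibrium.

Equating demand and supply, 2024 - 4p = 1758 + 10p gives 14p = 266, so p* = 19.
Plugging p* into demand: q* = 2024 - 4(19) = 1948.
Total spending by buyers = p* × q* = 19 × 1948 = 37012.

Total spending by buyers = 37012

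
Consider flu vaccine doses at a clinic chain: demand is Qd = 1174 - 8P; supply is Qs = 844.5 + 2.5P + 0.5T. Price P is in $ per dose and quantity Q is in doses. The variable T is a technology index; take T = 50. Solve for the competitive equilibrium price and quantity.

With T = 50, supply is Qs = 869.5 + 2.5P.
Set Qd = Qs: 1174 - 8P = 869.5 + 2.5P, so 304.5 = 10.5P and P* = 29.
Plugging P* into demand: Q* = 1174 - 8(29) = 942.

P* = 29, Q* = 942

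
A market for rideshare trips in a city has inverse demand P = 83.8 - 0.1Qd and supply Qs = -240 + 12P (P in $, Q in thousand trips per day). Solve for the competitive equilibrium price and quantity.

P* = 49, Q* = 348

Inverting to quantity form: Qd = 838 - 10P.
The market clears where 838 - 10P = -240 + 12P. Rearranging, 22P = 1078, hence P* = 49.
From the demand curve, Q* = 838 - 10(49) = 348.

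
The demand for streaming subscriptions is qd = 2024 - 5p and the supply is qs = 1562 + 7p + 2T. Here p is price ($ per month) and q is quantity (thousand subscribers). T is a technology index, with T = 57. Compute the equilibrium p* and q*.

With T = 57, supply is qs = 1676 + 7p.
The market clears where 2024 - 5p = 1676 + 7p. Rearranging, 12p = 348, hence p* = 29.
From the demand curve, q* = 2024 - 5(29) = 1879.

p* = 29, q* = 1879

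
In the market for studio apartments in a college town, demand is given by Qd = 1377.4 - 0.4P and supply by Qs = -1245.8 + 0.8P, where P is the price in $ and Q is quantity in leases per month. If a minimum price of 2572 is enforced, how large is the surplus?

Surplus = 463.2

At P = 2572: Qd = 348.6 and Qs = 811.8.
Surplus = Qs - Qd = 811.8 - 348.6 = 463.2.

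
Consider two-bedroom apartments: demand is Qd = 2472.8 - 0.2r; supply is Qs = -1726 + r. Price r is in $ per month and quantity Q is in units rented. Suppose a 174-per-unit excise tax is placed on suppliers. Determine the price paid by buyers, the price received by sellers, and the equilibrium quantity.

r_b = 3644, r_s = 3470, Q = 1744

Suppliers keep r_s = r_b - 174 per unit, so supply in terms of the buyer price is Qs = -1900 + r_b.
Market clearing requires 2472.8 - 0.2r_b = -1900 + r_b; hence 4372.8 = 1.2r_b and r_b = 3644.
So r_s = 3470 and the quantity traded is Q = 2472.8 - 0.2(3644) = 1744.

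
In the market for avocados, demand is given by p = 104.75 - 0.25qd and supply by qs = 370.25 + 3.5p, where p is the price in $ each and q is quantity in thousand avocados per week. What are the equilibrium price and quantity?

p* = 6.5, q* = 393

Inverting to quantity form: qd = 419 - 4p.
Set qd = qs: 419 - 4p = 370.25 + 3.5p, so 48.75 = 7.5p and p* = 6.5.
From the demand curve, q* = 419 - 4(6.5) = 393.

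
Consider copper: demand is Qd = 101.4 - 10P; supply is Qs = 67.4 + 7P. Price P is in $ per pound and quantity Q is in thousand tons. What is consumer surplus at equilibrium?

Consumer surplus = 331.298

The market clears where 101.4 - 10P = 67.4 + 7P. Rearranging, 17P = 34, hence P* = 2.
Substitute back: Q* = 101.4 - 10(2) = 81.4.
Demand choke price (Qd = 0): P = 101.4/10 = 10.14. Consumer surplus = ½ × (10.14 - 2) × 81.4 = 331.298.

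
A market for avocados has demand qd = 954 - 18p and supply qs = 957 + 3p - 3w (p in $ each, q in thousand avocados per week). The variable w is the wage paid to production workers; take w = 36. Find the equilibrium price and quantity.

p* = 5, q* = 864

With w = 36, supply is qs = 849 + 3p.
At equilibrium qd = qs, so 954 - 18p = 849 + 3p; collecting terms, 105 = 21p and p* = 5.
Substitute back: q* = 954 - 18(5) = 864.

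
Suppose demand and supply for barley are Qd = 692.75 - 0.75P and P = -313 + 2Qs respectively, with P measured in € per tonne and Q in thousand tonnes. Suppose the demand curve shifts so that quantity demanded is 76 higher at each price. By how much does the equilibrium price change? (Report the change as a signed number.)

ΔP = 60.8

Rewriting in direct form: Qs = 156.5 + 0.5P.
The market clears where 692.75 - 0.75P = 156.5 + 0.5P. Rearranging, 1.25P = 536.25, hence P* = 429.
Then Q* = 692.75 - 0.75(429) = 371.
After the shift, demand is Qd = 768.75 - 0.75P.
The new intersection has 612.25 = 1.25P, i.e. P = 489.8, Q = 401.4.
ΔP = 489.8 - 429 = 60.8.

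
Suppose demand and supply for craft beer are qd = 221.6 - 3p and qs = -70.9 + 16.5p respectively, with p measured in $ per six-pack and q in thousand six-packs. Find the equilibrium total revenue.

Total revenue = 2649

The market clears where 221.6 - 3p = -70.9 + 16.5p. Rearranging, 19.5p = 292.5, hence p* = 15.
Then q* = 221.6 - 3(15) = 176.6.
Total revenue = p* × q* = 15 × 176.6 = 2649.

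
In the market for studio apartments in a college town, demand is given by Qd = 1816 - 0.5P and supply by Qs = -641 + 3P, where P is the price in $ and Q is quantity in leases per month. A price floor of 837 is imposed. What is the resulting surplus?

Surplus = 472.5

Evaluating both curves at the floor price 837 gives Qd = 1397.5, Qs = 1870.
Surplus = Qs - Qd = 1870 - 1397.5 = 472.5.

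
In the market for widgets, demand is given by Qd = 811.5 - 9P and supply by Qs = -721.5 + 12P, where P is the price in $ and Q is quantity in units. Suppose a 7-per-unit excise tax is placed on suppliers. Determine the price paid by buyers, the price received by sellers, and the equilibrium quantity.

P_b = 77, P_s = 70, Q = 118.5

With a tax of 7 on suppliers, they supply based on the net price P_s = P_b - 7, so Qs = -805.5 + 12P_b.
Market clearing requires 811.5 - 9P_b = -805.5 + 12P_b; hence 1617 = 21P_b and P_b = 77.
So P_s = 70 and the quantity traded is Q = 811.5 - 9(77) = 118.5.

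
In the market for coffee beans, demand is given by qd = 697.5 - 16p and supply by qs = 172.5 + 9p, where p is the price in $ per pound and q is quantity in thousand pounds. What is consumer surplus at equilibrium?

Consumer surplus = 4083.8203125

Set qd = qs: 697.5 - 16p = 172.5 + 9p, so 525 = 25p and p* = 21.
Plugging p* into demand: q* = 697.5 - 16(21) = 361.5.
Demand choke price (qd = 0): p = 697.5/16 = 43.59375. Consumer surplus = ½ × (43.59375 - 21) × 361.5 = 4083.8203125.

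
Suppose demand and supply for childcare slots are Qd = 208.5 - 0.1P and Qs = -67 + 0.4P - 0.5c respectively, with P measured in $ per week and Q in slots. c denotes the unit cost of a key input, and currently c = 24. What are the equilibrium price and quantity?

With c = 24, supply is Qs = -79 + 0.4P.
The market clears where 208.5 - 0.1P = -79 + 0.4P. Rearranging, 0.5P = 287.5, hence P* = 575.
Then Q* = 208.5 - 0.1(575) = 151.

P* = 575, Q* = 151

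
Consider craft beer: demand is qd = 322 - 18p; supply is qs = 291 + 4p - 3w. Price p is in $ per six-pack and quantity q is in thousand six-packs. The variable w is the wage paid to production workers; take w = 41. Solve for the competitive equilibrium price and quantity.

p* = 7, q* = 196

With w = 41, supply is qs = 168 + 4p.
The market clears where 322 - 18p = 168 + 4p. Rearranging, 22p = 154, hence p* = 7.
From the demand curve, q* = 322 - 18(7) = 196.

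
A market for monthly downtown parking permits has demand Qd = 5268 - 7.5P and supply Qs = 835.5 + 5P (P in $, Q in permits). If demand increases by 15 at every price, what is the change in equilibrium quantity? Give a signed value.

ΔQ = 6

Equating demand and supply, 5268 - 7.5P = 835.5 + 5P gives 12.5P = 4432.5, so P* = 354.6.
Then Q* = 5268 - 7.5(354.6) = 2608.5.
After the shift, demand is Qd = 5283 - 7.5P.
Re-solving, 12.5P = 4447.5 gives P = 355.8 and Q = 2614.5.
ΔQ = 2614.5 - 2608.5 = 6.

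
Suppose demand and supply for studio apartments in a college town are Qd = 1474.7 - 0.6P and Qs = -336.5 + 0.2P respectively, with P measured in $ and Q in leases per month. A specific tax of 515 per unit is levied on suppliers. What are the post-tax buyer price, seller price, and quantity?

P_b = 2392.75, P_s = 1877.75, Q = 39.05

Suppliers keep P_s = P_b - 515 per unit, so supply in terms of the buyer price is Qs = -439.5 + 0.2P_b.
Equate demand and the shifted supply: 1474.7 - 0.6P_b = -439.5 + 0.2P_b, giving 0.8P_b = 1914.2, so P_b = 2392.75.
Then P_s = 2392.75 - 515 = 1877.75 and Q = 1474.7 - 0.6(2392.75) = 39.05.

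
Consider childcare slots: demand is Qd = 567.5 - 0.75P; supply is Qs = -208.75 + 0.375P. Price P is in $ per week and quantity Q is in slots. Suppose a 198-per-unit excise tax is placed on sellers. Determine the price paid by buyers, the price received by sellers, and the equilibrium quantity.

With a tax of 198 on sellers, they supply based on the net price P_s = P_b - 198, so Qs = -283 + 0.375P_b.
Market clearing requires 567.5 - 0.75P_b = -283 + 0.375P_b; hence 850.5 = 1.125P_b and P_b = 756.
Then P_s = 756 - 198 = 558 and Q = 567.5 - 0.75(756) = 0.5.

P_b = 756, P_s = 558, Q = 0.5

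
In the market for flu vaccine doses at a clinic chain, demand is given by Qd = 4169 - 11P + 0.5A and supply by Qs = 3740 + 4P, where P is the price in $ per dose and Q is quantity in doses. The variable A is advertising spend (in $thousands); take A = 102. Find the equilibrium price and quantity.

With A = 102, demand is Qd = 4220 - 11P.
Equating demand and supply, 4220 - 11P = 3740 + 4P gives 15P = 480, so P* = 32.
From the demand curve, Q* = 4220 - 11(32) = 3868.

P* = 32, Q* = 3868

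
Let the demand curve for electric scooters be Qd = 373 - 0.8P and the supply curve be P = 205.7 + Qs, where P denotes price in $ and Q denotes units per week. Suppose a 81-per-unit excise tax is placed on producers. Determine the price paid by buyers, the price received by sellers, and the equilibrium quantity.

In direct form, Qs = -205.7 + P.
With a tax of 81 on producers, they supply based on the net price P_s = P_b - 81, so Qs = -286.7 + P_b.
Equate demand and the shifted supply: 373 - 0.8P_b = -286.7 + P_b, giving 1.8P_b = 659.7, so P_b = 366.5.
Then P_s = 366.5 - 81 = 285.5 and Q = 373 - 0.8(366.5) = 79.8.

P_b = 366.5, P_s = 285.5, Q = 79.8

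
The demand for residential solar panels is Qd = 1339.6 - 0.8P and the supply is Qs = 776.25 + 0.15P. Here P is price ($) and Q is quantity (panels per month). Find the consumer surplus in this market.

The market clears where 1339.6 - 0.8P = 776.25 + 0.15P. Rearranging, 0.95P = 563.35, hence P* = 593.
From the demand curve, Q* = 1339.6 - 0.8(593) = 865.2.
Demand choke price (Qd = 0): P = 1339.6/0.8 = 1674.5. Consumer surplus = ½ × (1674.5 - 593) × 865.2 = 467856.9.

Consumer surplus = 467856.9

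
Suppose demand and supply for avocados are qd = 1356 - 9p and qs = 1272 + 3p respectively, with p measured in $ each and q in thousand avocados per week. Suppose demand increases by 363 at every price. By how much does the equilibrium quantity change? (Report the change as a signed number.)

Δq = 90.75

At equilibrium qd = qs, so 1356 - 9p = 1272 + 3p; collecting terms, 84 = 12p and p* = 7.
Substitute back: q* = 1356 - 9(7) = 1293.
After the shift, demand is qd = 1719 - 9p.
Re-solving, 12p = 447 gives p = 37.25 and q = 1383.75.
Δq = 1383.75 - 1293 = 90.75.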